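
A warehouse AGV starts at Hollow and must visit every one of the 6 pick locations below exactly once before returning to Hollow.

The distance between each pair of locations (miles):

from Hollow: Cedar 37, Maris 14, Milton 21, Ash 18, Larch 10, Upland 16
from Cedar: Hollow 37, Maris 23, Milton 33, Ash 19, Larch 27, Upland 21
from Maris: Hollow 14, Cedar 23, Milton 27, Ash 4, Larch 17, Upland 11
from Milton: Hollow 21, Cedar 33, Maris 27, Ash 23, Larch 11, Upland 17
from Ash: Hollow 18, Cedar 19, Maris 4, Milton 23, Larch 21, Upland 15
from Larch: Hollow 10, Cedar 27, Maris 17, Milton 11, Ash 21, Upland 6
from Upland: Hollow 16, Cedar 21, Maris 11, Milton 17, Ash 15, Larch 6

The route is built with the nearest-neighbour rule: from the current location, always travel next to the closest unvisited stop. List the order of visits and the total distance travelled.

At Hollow the remaining stops are Larch 10, Maris 14, Upland 16, Ash 18, Milton 21, Cedar 37; go to Larch.
At Larch the remaining stops are Upland 6, Milton 11, Maris 17, Ash 21, Cedar 27; go to Upland.
At Upland the remaining stops are Maris 11, Ash 15, Milton 17, Cedar 21; go to Maris.
At Maris the remaining stops are Ash 4, Cedar 23, Milton 27; go to Ash.
At Ash the remaining stops are Cedar 19, Milton 23; go to Cedar.
At Cedar the remaining stops are Milton 33; go to Milton.
Return Milton→Hollow: 21.
Total = 10 + 6 + 11 + 4 + 19 + 33 + 21 = 104.

Nearest-neighbour total = 104 miles; route Hollow → Larch → Upland → Maris → Ash → Cedar → Milton → Hollow.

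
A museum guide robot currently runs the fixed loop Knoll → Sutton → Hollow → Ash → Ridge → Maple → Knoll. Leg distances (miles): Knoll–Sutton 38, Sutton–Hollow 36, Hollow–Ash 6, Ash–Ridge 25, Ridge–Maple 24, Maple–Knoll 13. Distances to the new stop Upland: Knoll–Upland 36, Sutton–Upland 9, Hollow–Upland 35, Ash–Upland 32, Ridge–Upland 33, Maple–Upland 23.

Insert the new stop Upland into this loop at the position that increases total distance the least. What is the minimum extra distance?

Insertion cost between consecutive stops i–j is d(i,Upland) + d(Upland,j) − d(i,j):
  between Knoll and Sutton: 36 + 9 − 38 = 7
  between Sutton and Hollow: 9 + 35 − 36 = 8
  between Hollow and Ash: 35 + 32 − 6 = 61
  between Ash and Ridge: 32 + 33 − 25 = 40
  between Ridge and Maple: 33 + 23 − 24 = 32
  between Maple and Knoll: 23 + 36 − 13 = 46
Cheapest insertion is between Knoll and Sutton, adding 7.
New total = 142 + 7 = 149.

Minimum extra distance: 7 miles, inserting Upland between Knoll and Sutton.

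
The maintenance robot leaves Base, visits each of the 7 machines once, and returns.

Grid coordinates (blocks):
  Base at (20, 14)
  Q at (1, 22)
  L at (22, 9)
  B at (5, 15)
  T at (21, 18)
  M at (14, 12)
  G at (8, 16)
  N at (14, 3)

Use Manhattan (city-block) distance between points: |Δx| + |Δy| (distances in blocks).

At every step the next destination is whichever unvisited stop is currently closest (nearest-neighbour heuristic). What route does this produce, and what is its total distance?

96 blocks along Base → T → L → M → N → G → B → Q → Base.

Base → [T:5 / L:7 / M:8 / G:14 / B:16 / N:17 / Q:27] → T (5)
T → [L:10 / M:13 / G:15 / B:19 / N:22 / Q:24] → L (10)
L → [M:11 / N:14 / G:21 / B:23 / Q:34] → M (11)
M → [N:9 / G:10 / B:12 / Q:23] → N (9)
N → [G:19 / B:21 / Q:32] → G (19)
G → [B:4 / Q:13] → B (4)
B → [Q:11] → Q (11)
Return Q→Base: 27.
Total = 5 + 10 + 11 + 9 + 19 + 4 + 11 + 27 = 96.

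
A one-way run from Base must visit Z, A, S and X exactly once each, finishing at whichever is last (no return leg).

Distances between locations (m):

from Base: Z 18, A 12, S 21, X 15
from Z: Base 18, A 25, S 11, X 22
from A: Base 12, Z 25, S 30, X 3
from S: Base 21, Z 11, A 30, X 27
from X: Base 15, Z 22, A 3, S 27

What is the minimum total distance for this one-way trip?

Shortest open route: 48 m.

There are 4! = 24 possible orderings.
Base → Z → A → S → X: 18+25+30+27 = 100
Base → Z → A → X → S: 18+25+3+27 = 73
Base → Z → S → A → X: 18+11+30+3 = 62
Base → Z → S → X → A: 18+11+27+3 = 59
Base → Z → X → A → S: 18+22+3+30 = 73
Base → Z → X → S → A: 18+22+27+30 = 97
Base → A → Z → S → X: 12+25+11+27 = 75
Base → A → Z → X → S: 12+25+22+27 = 86
Base → A → S → Z → X: 12+30+11+22 = 75
Base → A → S → X → Z: 12+30+27+22 = 91
Base → A → X → Z → S: 12+3+22+11 = 48
Base → A → X → S → Z: 12+3+27+11 = 53
Base → S → Z → A → X: 21+11+25+3 = 60
Base → S → Z → X → A: 21+11+22+3 = 57
… (10 more)
The minimum is 48.
One shortest path: Base → A → X → Z → S.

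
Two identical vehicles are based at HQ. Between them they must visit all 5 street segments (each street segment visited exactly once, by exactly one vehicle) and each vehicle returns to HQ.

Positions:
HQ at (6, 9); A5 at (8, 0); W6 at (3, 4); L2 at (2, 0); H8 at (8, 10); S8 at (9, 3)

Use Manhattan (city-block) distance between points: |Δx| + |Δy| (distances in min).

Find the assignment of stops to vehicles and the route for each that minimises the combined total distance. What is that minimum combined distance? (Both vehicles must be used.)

Check every non-empty split of the stops between the two vehicles; for each half take its own optimal tour:
  {A5} + {W6, L2, H8, S8}: 22 + 34 = 56
  {W6} + {A5, L2, H8, S8}: 16 + 34 = 50
  {A5, W6} + {L2, H8, S8}: 28 + 34 = 62
  {L2} + {A5, W6, H8, S8}: 26 + 32 = 58
  {A5, L2} + {W6, H8, S8}: 30 + 26 = 56
  {W6, L2} + {A5, H8, S8}: 26 + 26 = 52
  … (15 splits in total)
  {H8} + {A5, W6, L2, S8}: 6 + 32 = 38  ← best
Best: vehicle 1 HQ → H8 → HQ = 6; vehicle 2 HQ → W6 → L2 → A5 → S8 → HQ = 32; combined 38.

Minimum combined distance: 38 min.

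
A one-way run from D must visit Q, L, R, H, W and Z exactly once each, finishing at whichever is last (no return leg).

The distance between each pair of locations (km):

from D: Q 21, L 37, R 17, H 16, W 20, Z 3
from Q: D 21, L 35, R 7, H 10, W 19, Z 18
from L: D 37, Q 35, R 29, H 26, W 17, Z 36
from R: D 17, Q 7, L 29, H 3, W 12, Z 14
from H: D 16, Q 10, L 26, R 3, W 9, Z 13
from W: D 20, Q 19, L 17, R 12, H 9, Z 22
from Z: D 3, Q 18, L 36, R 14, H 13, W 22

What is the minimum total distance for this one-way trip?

There are 6! = 720 possible orderings.
D - Q - L - R - H - W - Z: 21+35+29+3+9+22 = 119
D - Q - L - R - H - Z - W: 21+35+29+3+13+22 = 123
D - Q - L - R - W - H - Z: 21+35+29+12+9+13 = 119
D - Q - L - R - W - Z - H: 21+35+29+12+22+13 = 132
D - Q - L - R - Z - H - W: 21+35+29+14+13+9 = 121
D - Q - L - R - Z - W - H: 21+35+29+14+22+9 = 130
D - Q - L - H - R - W - Z: 21+35+26+3+12+22 = 119
D - Q - L - H - R - Z - W: 21+35+26+3+14+22 = 121
… (712 more)
D - Z - Q - R - H - W - L: 3+18+7+3+9+17 = 57  ← best
The minimum is 57.
One shortest path: D → Z → Q → R → H → W → L.

Shortest open route: 57 km.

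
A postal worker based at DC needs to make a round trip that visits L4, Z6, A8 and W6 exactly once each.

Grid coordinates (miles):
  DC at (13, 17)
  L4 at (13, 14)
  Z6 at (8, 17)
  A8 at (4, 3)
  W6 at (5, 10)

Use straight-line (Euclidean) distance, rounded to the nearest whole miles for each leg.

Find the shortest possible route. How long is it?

Minimum total distance: 37 miles.

There are 12 distinct closed tours to check (reversals are equivalent).
DC-L4-Z6-A8-W6-DC: 3+6+15+7+11 = 42
DC-L4-Z6-W6-A8-DC: 3+6+8+7+17 = 41
DC-L4-A8-Z6-W6-DC: 3+14+15+8+11 = 51
DC-L4-A8-W6-Z6-DC: 3+14+7+8+5 = 37
DC-L4-W6-Z6-A8-DC: 3+9+8+15+17 = 52
DC-L4-W6-A8-Z6-DC: 3+9+7+15+5 = 39
DC-Z6-L4-A8-W6-DC: 5+6+14+7+11 = 43
DC-Z6-L4-W6-A8-DC: 5+6+9+7+17 = 44
DC-Z6-A8-L4-W6-DC: 5+15+14+9+11 = 54
DC-Z6-W6-L4-A8-DC: 5+8+9+14+17 = 53
DC-A8-L4-Z6-W6-DC: 17+14+6+8+11 = 56
DC-A8-Z6-L4-W6-DC: 17+15+6+9+11 = 58
The minimum is 37.
One optimal route: DC → L4 → A8 → W6 → Z6 → DC (or its reverse).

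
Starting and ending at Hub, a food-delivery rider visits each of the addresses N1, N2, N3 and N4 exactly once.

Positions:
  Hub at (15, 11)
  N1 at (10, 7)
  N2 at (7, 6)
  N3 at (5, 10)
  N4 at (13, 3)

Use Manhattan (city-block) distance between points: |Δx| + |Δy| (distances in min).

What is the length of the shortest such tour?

Hub → N1 → N2 → N3 → N4 → Hub: 9+4+6+15+10 = 44
Hub → N1 → N2 → N4 → N3 → Hub: 9+4+9+15+11 = 48
Hub → N1 → N3 → N2 → N4 → Hub: 9+8+6+9+10 = 42
Hub → N1 → N3 → N4 → N2 → Hub: 9+8+15+9+13 = 54
Hub → N1 → N4 → N2 → N3 → Hub: 9+7+9+6+11 = 42
Hub → N1 → N4 → N3 → N2 → Hub: 9+7+15+6+13 = 50
Hub → N2 → N1 → N3 → N4 → Hub: 13+4+8+15+10 = 50
Hub → N2 → N1 → N4 → N3 → Hub: 13+4+7+15+11 = 50
Hub → N2 → N3 → N1 → N4 → Hub: 13+6+8+7+10 = 44
Hub → N2 → N4 → N1 → N3 → Hub: 13+9+7+8+11 = 48
Hub → N3 → N1 → N2 → N4 → Hub: 11+8+4+9+10 = 42
Hub → N3 → N2 → N1 → N4 → Hub: 11+6+4+7+10 = 38
The minimum is 38.
One optimal route: Hub → N3 → N2 → N1 → N4 → Hub (or its reverse).

Minimum total distance: 38 min.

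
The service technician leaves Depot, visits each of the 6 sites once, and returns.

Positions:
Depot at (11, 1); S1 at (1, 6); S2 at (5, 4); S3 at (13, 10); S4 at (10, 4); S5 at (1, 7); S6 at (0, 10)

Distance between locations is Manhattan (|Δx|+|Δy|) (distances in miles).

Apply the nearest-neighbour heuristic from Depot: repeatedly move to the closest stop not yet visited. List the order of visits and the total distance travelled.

From Depot: distances to unvisited — S4=4, S2=9, S3=11, S1=15, S5=16, S6=20. Nearest is S4 (4).
From S4: distances to unvisited — S2=5, S3=9, S1=11, S5=12, S6=16. Nearest is S2 (5).
From S2: distances to unvisited — S1=6, S5=7, S6=11, S3=14. Nearest is S1 (6).
From S1: distances to unvisited — S5=1, S6=5, S3=16. Nearest is S5 (1).
From S5: distances to unvisited — S6=4, S3=15. Nearest is S6 (4).
From S6: distances to unvisited — S3=13. Nearest is S3 (13).
Return S3→Depot: 11.
Total = 4 + 5 + 6 + 1 + 4 + 13 + 11 = 44.

Total distance 44 miles via the nearest-neighbour route Depot → S4 → S2 → S1 → S5 → S6 → S3 → Depot.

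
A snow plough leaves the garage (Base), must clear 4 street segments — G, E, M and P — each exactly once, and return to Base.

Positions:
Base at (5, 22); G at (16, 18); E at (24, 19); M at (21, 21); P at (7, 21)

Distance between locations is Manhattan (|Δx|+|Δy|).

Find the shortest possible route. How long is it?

46 — the shortest possible round trip.

Base→G→E→M→P→Base: 15+9+5+14+3 = 46
Base→G→E→P→M→Base: 15+9+19+14+17 = 74
Base→G→M→E→P→Base: 15+8+5+19+3 = 50
Base→G→M→P→E→Base: 15+8+14+19+22 = 78
Base→G→P→E→M→Base: 15+12+19+5+17 = 68
Base→G→P→M→E→Base: 15+12+14+5+22 = 68
Base→E→G→M→P→Base: 22+9+8+14+3 = 56
Base→E→G→P→M→Base: 22+9+12+14+17 = 74
Base→E→M→G→P→Base: 22+5+8+12+3 = 50
Base→E→P→G→M→Base: 22+19+12+8+17 = 78
Base→M→G→E→P→Base: 17+8+9+19+3 = 56
Base→M→E→G→P→Base: 17+5+9+12+3 = 46
The minimum is 46.
One optimal route: Base → G → E → M → P → Base (or its reverse).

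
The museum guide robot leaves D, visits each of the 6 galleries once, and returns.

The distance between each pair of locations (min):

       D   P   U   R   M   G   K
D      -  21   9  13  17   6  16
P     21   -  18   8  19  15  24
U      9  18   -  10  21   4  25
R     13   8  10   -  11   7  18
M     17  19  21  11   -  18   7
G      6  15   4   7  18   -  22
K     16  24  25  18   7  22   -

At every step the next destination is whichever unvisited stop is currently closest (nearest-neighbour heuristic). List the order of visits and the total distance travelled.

Nearest-neighbour total = 70 min; route D → G → U → R → P → M → K → D.

From D: distances to unvisited — G=6, U=9, R=13, K=16, M=17, P=21. Nearest is G (6).
From G: distances to unvisited — U=4, R=7, P=15, M=18, K=22. Nearest is U (4).
From U: distances to unvisited — R=10, P=18, M=21, K=25. Nearest is R (10).
From R: distances to unvisited — P=8, M=11, K=18. Nearest is P (8).
From P: distances to unvisited — M=19, K=24. Nearest is M (19).
From M: distances to unvisited — K=7. Nearest is K (7).
Return K→D: 16.
Total = 6 + 4 + 10 + 8 + 19 + 7 + 16 = 70.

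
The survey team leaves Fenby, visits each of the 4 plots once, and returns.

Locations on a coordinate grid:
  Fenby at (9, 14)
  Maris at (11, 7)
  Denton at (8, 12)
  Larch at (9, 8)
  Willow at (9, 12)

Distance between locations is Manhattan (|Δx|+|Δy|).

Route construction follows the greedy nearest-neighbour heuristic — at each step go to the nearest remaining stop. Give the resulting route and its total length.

From Fenby: distances to unvisited — Willow=2, Denton=3, Larch=6, Maris=9. Nearest is Willow (2).
From Willow: distances to unvisited — Denton=1, Larch=4, Maris=7. Nearest is Denton (1).
From Denton: distances to unvisited — Larch=5, Maris=8. Nearest is Larch (5).
From Larch: distances to unvisited — Maris=3. Nearest is Maris (3).
Return Maris→Fenby: 9.
Total = 2 + 1 + 5 + 3 + 9 = 20.

20 along Fenby → Willow → Denton → Larch → Maris → Fenby.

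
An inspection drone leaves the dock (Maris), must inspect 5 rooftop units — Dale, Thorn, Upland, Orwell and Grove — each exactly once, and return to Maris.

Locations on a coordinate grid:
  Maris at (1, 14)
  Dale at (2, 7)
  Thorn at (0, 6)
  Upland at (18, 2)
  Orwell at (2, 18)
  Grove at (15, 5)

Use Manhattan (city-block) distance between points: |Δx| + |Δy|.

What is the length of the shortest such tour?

Minimum total distance: 68.

There are 60 distinct closed tours to check (reversals are equivalent).
Maris→Dale→Thorn→Upland→Orwell→Grove→Maris: 8+3+22+32+26+23 = 114
Maris→Dale→Thorn→Upland→Grove→Orwell→Maris: 8+3+22+6+26+5 = 70
Maris→Dale→Thorn→Orwell→Upland→Grove→Maris: 8+3+14+32+6+23 = 86
Maris→Dale→Thorn→Orwell→Grove→Upland→Maris: 8+3+14+26+6+29 = 86
Maris→Dale→Thorn→Grove→Upland→Orwell→Maris: 8+3+16+6+32+5 = 70
Maris→Dale→Thorn→Grove→Orwell→Upland→Maris: 8+3+16+26+32+29 = 114
Maris→Dale→Upland→Thorn→Orwell→Grove→Maris: 8+21+22+14+26+23 = 114
Maris→Dale→Upland→Thorn→Grove→Orwell→Maris: 8+21+22+16+26+5 = 98
Maris→Dale→Upland→Orwell→Thorn→Grove→Maris: 8+21+32+14+16+23 = 114
Maris→Dale→Upland→Orwell→Grove→Thorn→Maris: 8+21+32+26+16+9 = 112
Maris→Dale→Upland→Grove→Thorn→Orwell→Maris: 8+21+6+16+14+5 = 70
Maris→Dale→Upland→Grove→Orwell→Thorn→Maris: 8+21+6+26+14+9 = 84
Maris→Dale→Orwell→Thorn→Upland→Grove→Maris: 8+11+14+22+6+23 = 84
Maris→Dale→Orwell→Thorn→Grove→Upland→Maris: 8+11+14+16+6+29 = 84
… (46 more)
Maris→Thorn→Upland→Grove→Dale→Orwell→Maris: 9+22+6+15+11+5 = 68  ← best
The minimum is 68.
One optimal route: Maris → Thorn → Upland → Grove → Dale → Orwell → Maris (or its reverse).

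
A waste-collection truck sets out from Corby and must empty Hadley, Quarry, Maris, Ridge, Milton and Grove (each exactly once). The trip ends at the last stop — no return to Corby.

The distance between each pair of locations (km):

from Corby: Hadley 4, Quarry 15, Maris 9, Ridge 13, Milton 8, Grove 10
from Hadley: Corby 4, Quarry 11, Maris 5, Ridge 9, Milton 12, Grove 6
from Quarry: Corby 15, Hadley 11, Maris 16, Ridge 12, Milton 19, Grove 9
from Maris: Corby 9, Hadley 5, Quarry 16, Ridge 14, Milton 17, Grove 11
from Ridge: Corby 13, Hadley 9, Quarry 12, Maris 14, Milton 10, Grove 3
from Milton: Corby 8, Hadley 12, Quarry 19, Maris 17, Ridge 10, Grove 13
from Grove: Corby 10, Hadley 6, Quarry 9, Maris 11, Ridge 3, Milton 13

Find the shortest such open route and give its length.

Minimum one-way distance = 46 km.

There are 6! = 720 possible orderings.
Corby→Hadley→Quarry→Maris→Ridge→Milton→Grove: 4+11+16+14+10+13 = 68
Corby→Hadley→Quarry→Maris→Ridge→Grove→Milton: 4+11+16+14+3+13 = 61
Corby→Hadley→Quarry→Maris→Milton→Ridge→Grove: 4+11+16+17+10+3 = 61
Corby→Hadley→Quarry→Maris→Milton→Grove→Ridge: 4+11+16+17+13+3 = 64
Corby→Hadley→Quarry→Maris→Grove→Ridge→Milton: 4+11+16+11+3+10 = 55
Corby→Hadley→Quarry→Maris→Grove→Milton→Ridge: 4+11+16+11+13+10 = 65
Corby→Hadley→Quarry→Ridge→Maris→Milton→Grove: 4+11+12+14+17+13 = 71
Corby→Hadley→Quarry→Ridge→Maris→Grove→Milton: 4+11+12+14+11+13 = 65
… (712 more)
Corby→Milton→Ridge→Grove→Quarry→Hadley→Maris: 8+10+3+9+11+5 = 46  ← best
The minimum is 46.
One shortest path: Corby → Milton → Ridge → Grove → Quarry → Hadley → Maris.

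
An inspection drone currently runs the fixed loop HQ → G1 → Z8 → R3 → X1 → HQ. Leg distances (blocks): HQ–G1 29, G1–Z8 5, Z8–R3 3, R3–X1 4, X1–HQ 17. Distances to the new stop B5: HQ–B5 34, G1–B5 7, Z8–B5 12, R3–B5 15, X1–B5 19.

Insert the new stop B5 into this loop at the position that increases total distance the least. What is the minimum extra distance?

Adding 12 blocks by placing B5 on the HQ–G1 leg.

Insertion cost between consecutive stops i–j is d(i,B5) + d(B5,j) − d(i,j):
  between HQ and G1: 34 + 7 − 29 = 12
  between G1 and Z8: 7 + 12 − 5 = 14
  between Z8 and R3: 12 + 15 − 3 = 24
  between R3 and X1: 15 + 19 − 4 = 30
  between X1 and HQ: 19 + 34 − 17 = 36
Cheapest insertion is between HQ and G1, adding 12.
New total = 58 + 12 = 70.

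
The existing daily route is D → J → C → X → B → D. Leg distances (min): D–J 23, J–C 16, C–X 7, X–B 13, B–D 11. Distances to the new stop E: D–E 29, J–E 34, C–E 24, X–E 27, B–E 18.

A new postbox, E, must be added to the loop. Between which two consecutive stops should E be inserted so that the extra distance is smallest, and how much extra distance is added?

Insertion cost between consecutive stops i–j is d(i,E) + d(E,j) − d(i,j):
  between D and J: 29 + 34 − 23 = 40
  between J and C: 34 + 24 − 16 = 42
  between C and X: 24 + 27 − 7 = 44
  between X and B: 27 + 18 − 13 = 32
  between B and D: 18 + 29 − 11 = 36
Cheapest insertion is between X and B, adding 32.
New total = 70 + 32 = 102.

Minimum extra distance: 32 min, inserting E between X and B.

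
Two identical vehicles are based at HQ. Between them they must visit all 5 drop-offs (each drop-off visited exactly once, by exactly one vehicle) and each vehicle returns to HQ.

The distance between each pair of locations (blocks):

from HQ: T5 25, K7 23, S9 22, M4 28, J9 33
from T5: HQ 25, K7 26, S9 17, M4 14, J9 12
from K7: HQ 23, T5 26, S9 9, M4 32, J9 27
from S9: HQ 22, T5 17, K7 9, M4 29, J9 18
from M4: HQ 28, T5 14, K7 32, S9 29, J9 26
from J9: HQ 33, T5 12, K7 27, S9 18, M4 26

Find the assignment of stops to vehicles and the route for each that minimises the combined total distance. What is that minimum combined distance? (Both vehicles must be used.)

140 blocks — the smallest possible combined total.

Try each way of splitting the stops between the two vehicles (each non-empty) and, for each split, find the best tour for each vehicle:
  {T5} + {K7, S9, M4, J9}: 50 + 104 = 154
  {K7} + {T5, S9, M4, J9}: 46 + 94 = 140
  {T5, K7} + {S9, M4, J9}: 74 + 94 = 168
  {S9} + {T5, K7, M4, J9}: 44 + 104 = 148
  {T5, S9} + {K7, M4, J9}: 64 + 104 = 168
  {K7, S9} + {T5, M4, J9}: 54 + 87 = 141
  … (15 splits in total)
Best: vehicle 1 HQ → K7 → HQ = 46; vehicle 2 HQ → S9 → J9 → T5 → M4 → HQ = 94; combined 140.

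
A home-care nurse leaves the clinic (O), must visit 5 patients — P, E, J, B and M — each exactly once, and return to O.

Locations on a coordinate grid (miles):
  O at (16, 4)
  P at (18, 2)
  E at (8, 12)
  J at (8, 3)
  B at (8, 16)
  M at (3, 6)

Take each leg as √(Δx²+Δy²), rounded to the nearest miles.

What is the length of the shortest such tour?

45 miles — the shortest possible round trip.

There are 60 distinct closed tours to check (reversals are equivalent).
O - P - E - J - B - M - O: 3+14+9+13+11+13 = 63
O - P - E - J - M - B - O: 3+14+9+6+11+14 = 57
O - P - E - B - J - M - O: 3+14+4+13+6+13 = 53
O - P - E - B - M - J - O: 3+14+4+11+6+8 = 46
O - P - E - M - J - B - O: 3+14+8+6+13+14 = 58
O - P - E - M - B - J - O: 3+14+8+11+13+8 = 57
O - P - J - E - B - M - O: 3+10+9+4+11+13 = 50
O - P - J - E - M - B - O: 3+10+9+8+11+14 = 55
O - P - J - B - E - M - O: 3+10+13+4+8+13 = 51
O - P - J - B - M - E - O: 3+10+13+11+8+11 = 56
O - P - J - M - E - B - O: 3+10+6+8+4+14 = 45
O - P - J - M - B - E - O: 3+10+6+11+4+11 = 45
O - P - B - E - J - M - O: 3+17+4+9+6+13 = 52
O - P - B - E - M - J - O: 3+17+4+8+6+8 = 46
… (46 more)
The minimum is 45.
One optimal route: O → P → J → M → E → B → O (or its reverse).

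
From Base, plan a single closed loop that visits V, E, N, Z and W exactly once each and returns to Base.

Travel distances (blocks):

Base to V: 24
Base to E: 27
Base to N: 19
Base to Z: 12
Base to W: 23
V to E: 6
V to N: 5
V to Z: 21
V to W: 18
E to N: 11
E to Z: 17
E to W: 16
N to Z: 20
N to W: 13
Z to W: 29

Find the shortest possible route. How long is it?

76 blocks — the shortest possible round trip.

With 5 stops there are 5!/2 = 60 distinct round trips (a route and its reverse cost the same).
Base→V→E→N→Z→W→Base: 24+6+11+20+29+23 = 113
Base→V→E→N→W→Z→Base: 24+6+11+13+29+12 = 95
Base→V→E→Z→N→W→Base: 24+6+17+20+13+23 = 103
Base→V→E→Z→W→N→Base: 24+6+17+29+13+19 = 108
Base→V→E→W→N→Z→Base: 24+6+16+13+20+12 = 91
Base→V→E→W→Z→N→Base: 24+6+16+29+20+19 = 114
Base→V→N→E→Z→W→Base: 24+5+11+17+29+23 = 109
Base→V→N→E→W→Z→Base: 24+5+11+16+29+12 = 97
Base→V→N→Z→E→W→Base: 24+5+20+17+16+23 = 105
Base→V→N→Z→W→E→Base: 24+5+20+29+16+27 = 121
Base→V→N→W→E→Z→Base: 24+5+13+16+17+12 = 87
Base→V→N→W→Z→E→Base: 24+5+13+29+17+27 = 115
Base→V→Z→E→N→W→Base: 24+21+17+11+13+23 = 109
Base→V→Z→E→W→N→Base: 24+21+17+16+13+19 = 110
… (46 more)
Base→Z→E→V→N→W→Base: 12+17+6+5+13+23 = 76  ← best
The minimum is 76.
One optimal route: Base → Z → E → V → N → W → Base (or its reverse).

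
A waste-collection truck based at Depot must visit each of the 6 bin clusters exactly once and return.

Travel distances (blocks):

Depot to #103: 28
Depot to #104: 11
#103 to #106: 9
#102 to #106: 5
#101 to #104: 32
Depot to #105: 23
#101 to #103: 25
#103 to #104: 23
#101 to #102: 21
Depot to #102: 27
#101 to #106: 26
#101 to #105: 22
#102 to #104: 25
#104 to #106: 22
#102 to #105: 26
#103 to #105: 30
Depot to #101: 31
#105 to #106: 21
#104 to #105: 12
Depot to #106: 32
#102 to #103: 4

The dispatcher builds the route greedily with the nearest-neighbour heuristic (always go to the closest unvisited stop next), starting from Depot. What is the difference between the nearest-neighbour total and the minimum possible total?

1 blocks longer than the optimal tour.

From Depot: #104=11, #105=23, #102=27, #103=28, #101=31, #106=32 → choose #104 (11).
From #104: #105=12, #106=22, #103=23, #102=25, #101=32 → choose #105 (12).
From #105: #106=21, #101=22, #102=26, #103=30 → choose #106 (21).
From #106: #102=5, #103=9, #101=26 → choose #102 (5).
From #102: #103=4, #101=21 → choose #103 (4).
From #103: #101=25 → choose #101 (25).
NN route Depot → #104 → #105 → #106 → #102 → #103 → #101 → Depot costs 109.
Optimal: Depot → #103 → #102 → #106 → #101 → #105 → #104 → Depot costs 108 (by enumerating all 360 distinct tours).
Excess = 109 − 108 = 1.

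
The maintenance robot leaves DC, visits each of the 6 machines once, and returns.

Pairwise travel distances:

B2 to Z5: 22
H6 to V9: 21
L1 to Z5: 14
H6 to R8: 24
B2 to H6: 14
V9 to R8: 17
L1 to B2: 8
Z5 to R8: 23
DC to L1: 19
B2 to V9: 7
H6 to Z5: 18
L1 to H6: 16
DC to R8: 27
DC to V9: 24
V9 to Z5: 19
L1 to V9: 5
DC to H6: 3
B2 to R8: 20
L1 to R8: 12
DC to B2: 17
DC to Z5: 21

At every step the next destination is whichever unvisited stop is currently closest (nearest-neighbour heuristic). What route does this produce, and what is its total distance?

From DC: distances to unvisited — H6=3, B2=17, L1=19, Z5=21, V9=24, R8=27. Nearest is H6 (3).
From H6: distances to unvisited — B2=14, L1=16, Z5=18, V9=21, R8=24. Nearest is B2 (14).
From B2: distances to unvisited — V9=7, L1=8, R8=20, Z5=22. Nearest is V9 (7).
From V9: distances to unvisited — L1=5, R8=17, Z5=19. Nearest is L1 (5).
From L1: distances to unvisited — R8=12, Z5=14. Nearest is R8 (12).
From R8: distances to unvisited — Z5=23. Nearest is Z5 (23).
Return Z5→DC: 21.
Total = 3 + 14 + 7 + 5 + 12 + 23 + 21 = 85.

85 along DC → H6 → B2 → V9 → L1 → R8 → Z5 → DC.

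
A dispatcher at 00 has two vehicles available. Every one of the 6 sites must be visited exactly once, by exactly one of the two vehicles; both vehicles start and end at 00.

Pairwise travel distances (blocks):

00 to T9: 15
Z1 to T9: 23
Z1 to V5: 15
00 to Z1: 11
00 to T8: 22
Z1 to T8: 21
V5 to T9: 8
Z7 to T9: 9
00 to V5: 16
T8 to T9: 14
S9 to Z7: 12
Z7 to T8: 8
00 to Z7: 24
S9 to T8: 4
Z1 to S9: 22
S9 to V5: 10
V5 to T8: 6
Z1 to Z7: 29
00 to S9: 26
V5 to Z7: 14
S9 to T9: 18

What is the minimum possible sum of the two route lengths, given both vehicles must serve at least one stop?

84 blocks — the smallest possible combined total.

Check every non-empty split of the stops between the two vehicles; for each half take its own optimal tour:
  {Z1} + {S9, V5, Z7, T8, T9}: 22 + 62 = 84
  {S9} + {Z1, V5, Z7, T8, T9}: 52 + 64 = 116
  {Z1, S9} + {V5, Z7, T8, T9}: 59 + 54 = 113
  {V5} + {Z1, S9, Z7, T8, T9}: 32 + 69 = 101
  {Z1, V5} + {S9, Z7, T8, T9}: 42 + 62 = 104
  {S9, V5} + {Z1, Z7, T8, T9}: 52 + 64 = 116
  … (31 splits in total)
Best: vehicle 1 00 → Z1 → 00 = 22; vehicle 2 00 → V5 → S9 → T8 → Z7 → T9 → 00 = 62; combined 84.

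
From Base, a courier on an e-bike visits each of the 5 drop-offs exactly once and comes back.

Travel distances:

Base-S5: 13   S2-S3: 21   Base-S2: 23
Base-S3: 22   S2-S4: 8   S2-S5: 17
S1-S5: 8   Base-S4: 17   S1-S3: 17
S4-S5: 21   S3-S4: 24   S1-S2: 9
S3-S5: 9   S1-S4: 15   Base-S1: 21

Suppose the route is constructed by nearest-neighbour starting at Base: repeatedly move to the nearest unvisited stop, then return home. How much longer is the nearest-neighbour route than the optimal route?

Base: S5=13, S4=17, S1=21, S3=22, S2=23 ⇒ S5
S5: S1=8, S3=9, S2=17, S4=21 ⇒ S1
S1: S2=9, S4=15, S3=17 ⇒ S2
S2: S4=8, S3=21 ⇒ S4
S4: S3=24 ⇒ S3
NN route Base → S5 → S1 → S2 → S4 → S3 → Base costs 84.
Optimal: Base → S3 → S5 → S1 → S2 → S4 → Base costs 73 (by enumerating all 60 distinct tours).
Excess = 84 − 73 = 11.

Excess over optimum: 11.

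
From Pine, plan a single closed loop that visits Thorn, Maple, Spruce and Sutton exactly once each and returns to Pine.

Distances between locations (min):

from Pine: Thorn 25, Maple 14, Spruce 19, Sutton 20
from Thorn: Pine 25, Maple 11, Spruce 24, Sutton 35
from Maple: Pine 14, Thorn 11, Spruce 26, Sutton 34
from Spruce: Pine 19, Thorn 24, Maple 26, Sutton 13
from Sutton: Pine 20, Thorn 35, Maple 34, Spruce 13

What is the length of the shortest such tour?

Shortest round trip = 82 min.

Pine → Thorn → Maple → Spruce → Sutton → Pine: 25+11+26+13+20 = 95
Pine → Thorn → Maple → Sutton → Spruce → Pine: 25+11+34+13+19 = 102
Pine → Thorn → Spruce → Maple → Sutton → Pine: 25+24+26+34+20 = 129
Pine → Thorn → Spruce → Sutton → Maple → Pine: 25+24+13+34+14 = 110
Pine → Thorn → Sutton → Maple → Spruce → Pine: 25+35+34+26+19 = 139
Pine → Thorn → Sutton → Spruce → Maple → Pine: 25+35+13+26+14 = 113
Pine → Maple → Thorn → Spruce → Sutton → Pine: 14+11+24+13+20 = 82
Pine → Maple → Thorn → Sutton → Spruce → Pine: 14+11+35+13+19 = 92
Pine → Maple → Spruce → Thorn → Sutton → Pine: 14+26+24+35+20 = 119
Pine → Maple → Sutton → Thorn → Spruce → Pine: 14+34+35+24+19 = 126
Pine → Spruce → Thorn → Maple → Sutton → Pine: 19+24+11+34+20 = 108
Pine → Spruce → Maple → Thorn → Sutton → Pine: 19+26+11+35+20 = 111
The minimum is 82.
One optimal route: Pine → Maple → Thorn → Spruce → Sutton → Pine (or its reverse).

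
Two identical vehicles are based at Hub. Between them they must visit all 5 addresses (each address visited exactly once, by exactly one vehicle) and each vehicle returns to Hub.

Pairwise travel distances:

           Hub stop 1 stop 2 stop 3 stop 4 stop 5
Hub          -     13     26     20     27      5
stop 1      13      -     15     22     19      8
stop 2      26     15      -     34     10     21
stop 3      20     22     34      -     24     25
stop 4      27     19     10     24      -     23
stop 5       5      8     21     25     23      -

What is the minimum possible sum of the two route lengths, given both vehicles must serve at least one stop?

Check every non-empty split of the stops between the two vehicles; for each half take its own optimal tour:
  {stop 1} + {stop 2, stop 3, stop 4, stop 5}: 26 + 80 = 106
  {stop 2} + {stop 1, stop 3, stop 4, stop 5}: 52 + 76 = 128
  {stop 1, stop 2} + {stop 3, stop 4, stop 5}: 54 + 72 = 126
  {stop 3} + {stop 1, stop 2, stop 4, stop 5}: 40 + 65 = 105
  {stop 1, stop 3} + {stop 2, stop 4, stop 5}: 55 + 63 = 118
  {stop 2, stop 3} + {stop 1, stop 4, stop 5}: 80 + 59 = 139
  … (15 splits in total)
  {stop 1, stop 2, stop 3, stop 4} + {stop 5}: 82 + 10 = 92  ← best
Best: vehicle 1 Hub → stop 1 → stop 2 → stop 4 → stop 3 → Hub = 82; vehicle 2 Hub → stop 5 → Hub = 10; combined 92.

92 — the smallest possible combined total.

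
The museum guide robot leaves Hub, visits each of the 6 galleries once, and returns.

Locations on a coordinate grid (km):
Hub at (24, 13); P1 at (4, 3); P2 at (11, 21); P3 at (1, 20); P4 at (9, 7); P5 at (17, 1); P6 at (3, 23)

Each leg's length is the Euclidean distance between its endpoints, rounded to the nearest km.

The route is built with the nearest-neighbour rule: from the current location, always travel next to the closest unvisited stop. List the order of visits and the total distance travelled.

Hub → [P5:14 / P2:15 / P4:16 / P1:22 / P6:23 / P3:24] → P5 (14)
P5 → [P4:10 / P1:13 / P2:21 / P3:25 / P6:26] → P4 (10)
P4 → [P1:6 / P2:14 / P3:15 / P6:17] → P1 (6)
P1 → [P3:17 / P2:19 / P6:20] → P3 (17)
P3 → [P6:4 / P2:10] → P6 (4)
P6 → [P2:8] → P2 (8)
Return P2→Hub: 15.
Total = 14 + 10 + 6 + 17 + 4 + 8 + 15 = 74.

Total distance 74 km via the nearest-neighbour route Hub → P5 → P4 → P1 → P3 → P6 → P2 → Hub.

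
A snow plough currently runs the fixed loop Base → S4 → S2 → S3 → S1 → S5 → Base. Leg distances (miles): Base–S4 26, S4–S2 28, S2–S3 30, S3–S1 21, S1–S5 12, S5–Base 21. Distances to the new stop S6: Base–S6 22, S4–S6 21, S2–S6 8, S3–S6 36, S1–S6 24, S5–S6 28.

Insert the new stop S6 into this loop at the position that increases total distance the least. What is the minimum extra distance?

+1 miles — insert S6 between S4 and S2.

Insertion cost between consecutive stops i–j is d(i,S6) + d(S6,j) − d(i,j):
  between Base and S4: 22 + 21 − 26 = 17
  between S4 and S2: 21 + 8 − 28 = 1
  between S2 and S3: 8 + 36 − 30 = 14
  between S3 and S1: 36 + 24 − 21 = 39
  between S1 and S5: 24 + 28 − 12 = 40
  between S5 and Base: 28 + 22 − 21 = 29
Cheapest insertion is between S4 and S2, adding 1.
New total = 138 + 1 = 139.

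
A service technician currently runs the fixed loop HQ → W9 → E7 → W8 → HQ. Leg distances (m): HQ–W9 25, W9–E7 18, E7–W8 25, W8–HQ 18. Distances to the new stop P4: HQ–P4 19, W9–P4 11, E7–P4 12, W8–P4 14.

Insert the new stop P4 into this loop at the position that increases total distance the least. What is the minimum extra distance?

+1 m — insert P4 between E7 and W8.

Insertion cost between consecutive stops i–j is d(i,P4) + d(P4,j) − d(i,j):
  between HQ and W9: 19 + 11 − 25 = 5
  between W9 and E7: 11 + 12 − 18 = 5
  between E7 and W8: 12 + 14 − 25 = 1
  between W8 and HQ: 14 + 19 − 18 = 15
Cheapest insertion is between E7 and W8, adding 1.
New total = 86 + 1 = 87.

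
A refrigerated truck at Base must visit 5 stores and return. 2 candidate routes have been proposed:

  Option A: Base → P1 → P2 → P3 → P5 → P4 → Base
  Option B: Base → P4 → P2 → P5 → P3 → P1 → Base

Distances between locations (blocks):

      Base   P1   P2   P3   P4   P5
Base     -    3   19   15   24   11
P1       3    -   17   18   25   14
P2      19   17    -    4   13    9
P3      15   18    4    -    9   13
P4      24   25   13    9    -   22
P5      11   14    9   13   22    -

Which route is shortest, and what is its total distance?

Option A: 3 + 17 + 4 + 13 + 22 + 24 = 83
Option B: 24 + 13 + 9 + 13 + 18 + 3 = 80

80 blocks — Option B is the shortest.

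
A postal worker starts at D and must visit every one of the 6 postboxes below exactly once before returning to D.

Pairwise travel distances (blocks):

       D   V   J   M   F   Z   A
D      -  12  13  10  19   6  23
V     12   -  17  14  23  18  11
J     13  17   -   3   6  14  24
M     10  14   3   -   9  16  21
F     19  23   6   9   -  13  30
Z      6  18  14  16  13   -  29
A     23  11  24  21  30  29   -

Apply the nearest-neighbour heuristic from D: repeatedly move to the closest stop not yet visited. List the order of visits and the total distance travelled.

From D: distances to unvisited — Z=6, M=10, V=12, J=13, F=19, A=23. Nearest is Z (6).
From Z: distances to unvisited — F=13, J=14, M=16, V=18, A=29. Nearest is F (13).
From F: distances to unvisited — J=6, M=9, V=23, A=30. Nearest is J (6).
From J: distances to unvisited — M=3, V=17, A=24. Nearest is M (3).
From M: distances to unvisited — V=14, A=21. Nearest is V (14).
From V: distances to unvisited — A=11. Nearest is A (11).
Return A→D: 23.
Total = 6 + 13 + 6 + 3 + 14 + 11 + 23 = 76.

Total distance 76 blocks via the nearest-neighbour route D → Z → F → J → M → V → A → D.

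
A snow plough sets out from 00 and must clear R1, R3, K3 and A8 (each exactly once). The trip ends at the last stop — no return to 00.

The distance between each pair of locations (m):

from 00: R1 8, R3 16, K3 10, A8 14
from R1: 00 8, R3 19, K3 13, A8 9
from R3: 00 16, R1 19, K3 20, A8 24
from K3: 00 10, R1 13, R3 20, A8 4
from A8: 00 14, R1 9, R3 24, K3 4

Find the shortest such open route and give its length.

There are 4! = 24 possible orderings.
00→R1→R3→K3→A8: 8+19+20+4 = 51
00→R1→R3→A8→K3: 8+19+24+4 = 55
00→R1→K3→R3→A8: 8+13+20+24 = 65
00→R1→K3→A8→R3: 8+13+4+24 = 49
00→R1→A8→R3→K3: 8+9+24+20 = 61
00→R1→A8→K3→R3: 8+9+4+20 = 41
00→R3→R1→K3→A8: 16+19+13+4 = 52
00→R3→R1→A8→K3: 16+19+9+4 = 48
00→R3→K3→R1→A8: 16+20+13+9 = 58
00→R3→K3→A8→R1: 16+20+4+9 = 49
00→R3→A8→R1→K3: 16+24+9+13 = 62
00→R3→A8→K3→R1: 16+24+4+13 = 57
00→K3→R1→R3→A8: 10+13+19+24 = 66
00→K3→R1→A8→R3: 10+13+9+24 = 56
… (10 more)
The minimum is 41.
One shortest path: 00 → R1 → A8 → K3 → R3.

41 m — the minimum one-way total.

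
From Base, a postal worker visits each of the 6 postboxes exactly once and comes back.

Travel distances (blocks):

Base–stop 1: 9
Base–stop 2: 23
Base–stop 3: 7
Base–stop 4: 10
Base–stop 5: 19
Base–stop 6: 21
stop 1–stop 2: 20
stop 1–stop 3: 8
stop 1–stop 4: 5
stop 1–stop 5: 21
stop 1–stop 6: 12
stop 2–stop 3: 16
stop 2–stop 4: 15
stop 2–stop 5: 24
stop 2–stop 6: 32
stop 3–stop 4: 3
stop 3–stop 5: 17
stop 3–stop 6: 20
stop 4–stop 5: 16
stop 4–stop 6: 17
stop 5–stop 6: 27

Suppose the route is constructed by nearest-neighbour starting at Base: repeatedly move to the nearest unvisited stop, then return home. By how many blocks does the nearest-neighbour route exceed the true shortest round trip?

Excess over optimum: 4 blocks.

Base: stop 3=7, stop 1=9, stop 4=10, stop 5=19, stop 6=21, stop 2=23 ⇒ stop 3
stop 3: stop 4=3, stop 1=8, stop 2=16, stop 5=17, stop 6=20 ⇒ stop 4
stop 4: stop 1=5, stop 2=15, stop 5=16, stop 6=17 ⇒ stop 1
stop 1: stop 6=12, stop 2=20, stop 5=21 ⇒ stop 6
stop 6: stop 5=27, stop 2=32 ⇒ stop 5
stop 5: stop 2=24 ⇒ stop 2
NN route Base → stop 3 → stop 4 → stop 1 → stop 6 → stop 5 → stop 2 → Base costs 101.
Optimal: Base → stop 1 → stop 6 → stop 5 → stop 2 → stop 4 → stop 3 → Base costs 97 (by enumerating all 360 distinct tours).
Excess = 101 − 97 = 4.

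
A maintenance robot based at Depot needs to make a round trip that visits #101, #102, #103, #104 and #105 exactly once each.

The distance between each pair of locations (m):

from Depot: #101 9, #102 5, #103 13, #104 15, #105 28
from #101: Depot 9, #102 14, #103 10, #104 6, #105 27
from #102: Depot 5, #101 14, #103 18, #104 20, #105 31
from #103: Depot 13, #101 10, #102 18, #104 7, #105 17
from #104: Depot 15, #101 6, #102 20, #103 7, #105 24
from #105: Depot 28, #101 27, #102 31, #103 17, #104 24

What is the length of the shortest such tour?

Depot → #101 → #102 → #103 → #104 → #105 → Depot: 9+14+18+7+24+28 = 100
Depot → #101 → #102 → #103 → #105 → #104 → Depot: 9+14+18+17+24+15 = 97
Depot → #101 → #102 → #104 → #103 → #105 → Depot: 9+14+20+7+17+28 = 95
Depot → #101 → #102 → #104 → #105 → #103 → Depot: 9+14+20+24+17+13 = 97
Depot → #101 → #102 → #105 → #103 → #104 → Depot: 9+14+31+17+7+15 = 93
Depot → #101 → #102 → #105 → #104 → #103 → Depot: 9+14+31+24+7+13 = 98
Depot → #101 → #103 → #102 → #104 → #105 → Depot: 9+10+18+20+24+28 = 109
Depot → #101 → #103 → #102 → #105 → #104 → Depot: 9+10+18+31+24+15 = 107
Depot → #101 → #103 → #104 → #102 → #105 → Depot: 9+10+7+20+31+28 = 105
Depot → #101 → #103 → #104 → #105 → #102 → Depot: 9+10+7+24+31+5 = 86
Depot → #101 → #103 → #105 → #102 → #104 → Depot: 9+10+17+31+20+15 = 102
Depot → #101 → #103 → #105 → #104 → #102 → Depot: 9+10+17+24+20+5 = 85
Depot → #101 → #104 → #102 → #103 → #105 → Depot: 9+6+20+18+17+28 = 98
Depot → #101 → #104 → #102 → #105 → #103 → Depot: 9+6+20+31+17+13 = 96
… (46 more)
Depot → #101 → #104 → #103 → #105 → #102 → Depot: 9+6+7+17+31+5 = 75  ← best
The minimum is 75.
One optimal route: Depot → #101 → #104 → #103 → #105 → #102 → Depot (or its reverse).

Minimum total distance: 75 m.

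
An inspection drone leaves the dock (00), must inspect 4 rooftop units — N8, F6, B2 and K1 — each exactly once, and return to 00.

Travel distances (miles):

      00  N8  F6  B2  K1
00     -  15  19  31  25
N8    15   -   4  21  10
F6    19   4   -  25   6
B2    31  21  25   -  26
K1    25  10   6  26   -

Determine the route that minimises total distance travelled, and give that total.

There are 12 distinct closed tours to check (reversals are equivalent).
00 → N8 → F6 → B2 → K1 → 00: 15+4+25+26+25 = 95
00 → N8 → F6 → K1 → B2 → 00: 15+4+6+26+31 = 82
00 → N8 → B2 → F6 → K1 → 00: 15+21+25+6+25 = 92
00 → N8 → B2 → K1 → F6 → 00: 15+21+26+6+19 = 87
00 → N8 → K1 → F6 → B2 → 00: 15+10+6+25+31 = 87
00 → N8 → K1 → B2 → F6 → 00: 15+10+26+25+19 = 95
00 → F6 → N8 → B2 → K1 → 00: 19+4+21+26+25 = 95
00 → F6 → N8 → K1 → B2 → 00: 19+4+10+26+31 = 90
00 → F6 → B2 → N8 → K1 → 00: 19+25+21+10+25 = 100
00 → F6 → K1 → N8 → B2 → 00: 19+6+10+21+31 = 87
00 → B2 → N8 → F6 → K1 → 00: 31+21+4+6+25 = 87
00 → B2 → F6 → N8 → K1 → 00: 31+25+4+10+25 = 95
The minimum is 82.
One optimal route: 00 → N8 → F6 → K1 → B2 → 00 (or its reverse).

Shortest round trip = 82 miles.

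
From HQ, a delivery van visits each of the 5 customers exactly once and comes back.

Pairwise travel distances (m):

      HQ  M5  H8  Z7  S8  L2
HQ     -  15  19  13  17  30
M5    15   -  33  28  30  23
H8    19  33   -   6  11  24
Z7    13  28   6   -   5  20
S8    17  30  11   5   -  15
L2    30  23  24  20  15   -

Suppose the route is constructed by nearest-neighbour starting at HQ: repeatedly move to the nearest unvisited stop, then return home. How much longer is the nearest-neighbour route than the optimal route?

HQ: Z7=13, M5=15, S8=17, H8=19, L2=30 ⇒ Z7
Z7: S8=5, H8=6, L2=20, M5=28 ⇒ S8
S8: H8=11, L2=15, M5=30 ⇒ H8
H8: L2=24, M5=33 ⇒ L2
L2: M5=23 ⇒ M5
NN route HQ → Z7 → S8 → H8 → L2 → M5 → HQ costs 91.
Optimal: HQ → M5 → L2 → S8 → H8 → Z7 → HQ costs 83 (by enumerating all 60 distinct tours).
Excess = 91 − 83 = 8.

Excess over optimum: 8 m.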